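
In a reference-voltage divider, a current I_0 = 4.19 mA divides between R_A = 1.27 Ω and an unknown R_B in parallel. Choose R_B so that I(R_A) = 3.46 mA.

R_B ≈ 6.02 Ω

Two-branch current divider: I_A = I_0 · R_B/(R_A + R_B).
3.46/4.19 = R_B/(R_A + R_B) → R_B = R_A · (0.8258)/(1 − 0.8258) = 1.27 × 4.740 = 6.019 Ω.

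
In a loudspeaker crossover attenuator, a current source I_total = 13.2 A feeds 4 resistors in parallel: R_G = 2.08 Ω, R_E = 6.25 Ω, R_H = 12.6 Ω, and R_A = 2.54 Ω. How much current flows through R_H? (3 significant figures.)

I ≈ 0.941 A

Total conductance ΣG = 1/2.08 + 1/6.25 + 1/12.6 + 1/2.54 = 1.114 (units of 1/Ω).
R_H takes the fraction G_k/ΣG = 0.07937/1.114 = 0.07125, so I = 13.2 × 0.07125 = 0.9406 A.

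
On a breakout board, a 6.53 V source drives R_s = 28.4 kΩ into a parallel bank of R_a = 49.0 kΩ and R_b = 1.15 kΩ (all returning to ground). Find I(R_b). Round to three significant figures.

I ≈ 0.216 mA

Parallel bank: R_p = 1/(1/49.0 + 1/1.15) = 1.124 kΩ.
V_A = 6.53 × 1.124/29.52 = 0.2485 V.
I(R_b) = V_A / R_b = 0.2485/1.15 = 0.2161 mA.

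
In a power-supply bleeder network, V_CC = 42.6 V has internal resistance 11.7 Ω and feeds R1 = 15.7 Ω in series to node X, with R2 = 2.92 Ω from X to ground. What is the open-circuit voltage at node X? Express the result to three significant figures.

R1' = 11.7 + 15.7 = 27.40 Ω (source resistance + R1).
Open-circuit (no load on X): V_th = V_CC · R2/(R1' + R2) = 42.6 × 2.92/(27.40 + 2.92) = 4.103 V.

V_th ≈ 4.10 V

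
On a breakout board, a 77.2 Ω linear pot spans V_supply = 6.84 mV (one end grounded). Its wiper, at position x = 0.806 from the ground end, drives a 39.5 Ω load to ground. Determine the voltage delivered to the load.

The pot divides into 14.98 Ω above the wiper and 62.22 Ω below.
(x·R_p) ‖ R_L = 24.16 Ω.
Then V_out = V_supply · 24.16/(14.98 + 24.16) = 4.223 mV.

V_out ≈ 4.22 mV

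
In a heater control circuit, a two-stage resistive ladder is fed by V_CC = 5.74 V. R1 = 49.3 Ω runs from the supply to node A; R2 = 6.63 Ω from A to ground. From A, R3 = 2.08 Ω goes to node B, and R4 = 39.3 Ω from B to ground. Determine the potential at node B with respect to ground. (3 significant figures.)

Looking into the second stage from A: R3 + R4 = 41.38 Ω appears in parallel with R2.
R2 ‖ (R3+R4) = 5.714 Ω.
So V_A = 5.74 × 0.1039 = 0.5962 V.
Then the unloaded second divider: V_B = V_A × R4/(R3+R4) = 0.5962 × 0.9497 = 0.5663 V.

V_B ≈ 0.566 V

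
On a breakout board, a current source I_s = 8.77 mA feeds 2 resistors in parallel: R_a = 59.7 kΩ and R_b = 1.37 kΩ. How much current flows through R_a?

I ≈ 0.197 mA

Two-branch current divider: I_k = I_s · R_other/(R_1 + R_2).
I(R_a) = 8.77 × 1.37/(59.7 + 1.37) = 8.77 × 0.02243 = 0.1967 mA.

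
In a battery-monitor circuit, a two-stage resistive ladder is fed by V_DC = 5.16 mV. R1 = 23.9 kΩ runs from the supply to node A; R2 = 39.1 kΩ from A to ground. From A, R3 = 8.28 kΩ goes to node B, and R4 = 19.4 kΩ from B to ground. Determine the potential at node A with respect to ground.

V_A ≈ 2.09 mV

Node A sees R2 in parallel with the series input of stage 2, R3 + R4 = 27.68 kΩ.
R2 ‖ (R3+R4) = 16.21 kΩ.
V_A = 5.16 × 16.21/(23.9 + 16.21) = 2.085 mV.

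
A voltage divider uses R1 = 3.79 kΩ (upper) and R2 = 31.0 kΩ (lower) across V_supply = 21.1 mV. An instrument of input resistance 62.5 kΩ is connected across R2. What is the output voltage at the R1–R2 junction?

R2 ‖ R_L = (31.0 × 62.5)/(31.0 + 62.5) = 20.72 kΩ.
Then V_out = V_supply · R2'/(R1 + R2') = 21.1 × 20.72/24.51 = 17.84 mV.

V_out ≈ 17.8 mV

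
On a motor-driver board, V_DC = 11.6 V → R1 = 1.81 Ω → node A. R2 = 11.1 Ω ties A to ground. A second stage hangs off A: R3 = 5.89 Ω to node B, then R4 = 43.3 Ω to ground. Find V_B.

Node A sees R2 in parallel with the series input of stage 2, R3 + R4 = 49.19 Ω.
R2 ‖ (R3+R4) = 9.056 Ω.
So V_A = 11.6 × 0.8334 = 9.668 V.
Then the unloaded second divider: V_B = V_A × R4/(R3+R4) = 9.668 × 0.8803 = 8.510 V.

V_B ≈ 8.51 V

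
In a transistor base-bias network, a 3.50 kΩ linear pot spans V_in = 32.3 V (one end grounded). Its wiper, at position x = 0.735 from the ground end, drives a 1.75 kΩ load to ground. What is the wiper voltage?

V_out ≈ 17.1 V

Lower segment x·R_p = 2.572 kΩ; upper segment (1−x)·R_p = 0.9275 kΩ.
(x·R_p) ‖ R_L = 1.041 kΩ.
Then V_out = V_in · 1.041/(0.9275 + 1.041) = 17.09 V.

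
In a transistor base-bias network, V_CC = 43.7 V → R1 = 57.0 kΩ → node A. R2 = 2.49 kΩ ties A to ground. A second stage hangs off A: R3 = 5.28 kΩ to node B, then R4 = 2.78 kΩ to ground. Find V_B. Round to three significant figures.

The second stage (R3 + R4 = 8.060 kΩ) loads node A in parallel with R2.
R2 ‖ (R3+R4) = 1.902 kΩ.
First divider: V_A = V_CC · 1.902/(57.0 + 1.902) = 1.411 V.
V_B = V_A × 0.3449 = 0.4868 V.

V_B ≈ 0.487 V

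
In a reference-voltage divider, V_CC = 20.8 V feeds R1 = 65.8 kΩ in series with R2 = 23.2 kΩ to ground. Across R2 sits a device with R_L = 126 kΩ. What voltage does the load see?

First combine the lower leg with the load: R2 ‖ R_L = 19.59 kΩ.
Now apply the divider: V_out = 20.8 × 0.2294 = 4.772 V.

V_out ≈ 4.77 V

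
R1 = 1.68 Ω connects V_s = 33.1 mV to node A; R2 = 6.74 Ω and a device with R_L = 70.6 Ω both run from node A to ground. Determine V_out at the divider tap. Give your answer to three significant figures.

First combine the lower leg with the load: R2 ‖ R_L = 6.153 Ω.
Voltage divider with the loaded lower leg: V_out = 33.1 × 6.153/(1.68 + 6.153) = 33.1 × 0.7855 = 26.00 mV.

V_out ≈ 26.0 mV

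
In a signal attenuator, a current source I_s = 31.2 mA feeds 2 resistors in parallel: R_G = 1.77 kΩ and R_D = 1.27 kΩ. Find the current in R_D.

I ≈ 18.2 mA

Two-branch current divider: I_k = I_s · R_other/(R_1 + R_2).
I(R_D) = 31.2 × 1.77/(1.77 + 1.27) = 31.2 × 0.5822 = 18.17 mA.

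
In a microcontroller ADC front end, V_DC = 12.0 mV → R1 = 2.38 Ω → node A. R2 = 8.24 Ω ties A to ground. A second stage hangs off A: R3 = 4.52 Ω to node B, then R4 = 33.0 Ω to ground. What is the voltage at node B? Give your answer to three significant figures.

V_B ≈ 7.80 mV

Node A sees R2 in parallel with the series input of stage 2, R3 + R4 = 37.52 Ω.
R2 ‖ (R3+R4) = 6.756 Ω.
So V_A = 12.0 × 0.7395 = 8.874 mV.
V_B = V_A × 0.8795 = 7.805 mV.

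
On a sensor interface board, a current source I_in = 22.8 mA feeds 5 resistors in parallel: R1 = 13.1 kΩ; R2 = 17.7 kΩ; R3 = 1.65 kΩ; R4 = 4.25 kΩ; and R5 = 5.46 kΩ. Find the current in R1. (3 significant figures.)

I ≈ 1.50 mA

Total conductance ΣG = 1/13.1 + 1/17.7 + 1/1.65 + 1/4.25 + 1/5.46 = 1.157 (units of 1/kΩ).
Current divider: I(R1) = I_in · G_k/ΣG = 22.8 × (0.07634/1.157) = 22.8 × 0.06596 = 1.504 mA.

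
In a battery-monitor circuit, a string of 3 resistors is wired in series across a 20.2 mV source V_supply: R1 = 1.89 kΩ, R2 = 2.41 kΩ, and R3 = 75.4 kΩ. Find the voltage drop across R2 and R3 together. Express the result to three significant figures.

ΣR = 1.89 + 2.41 + 75.4 = 79.70 kΩ.
R_{R2..R3} = 2.41 + 75.4 = 77.81 kΩ.
Voltage divider: V = V_supply · (77.81 / 79.70) = 20.2 × 0.9763 = 19.72 mV.

V ≈ 19.7 mV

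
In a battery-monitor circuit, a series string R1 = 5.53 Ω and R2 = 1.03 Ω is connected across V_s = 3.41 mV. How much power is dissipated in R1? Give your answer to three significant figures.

Series current I = V_s/ΣR = 3.41/6.560 = 0.5198 mA.
P(R1) = I²·R1 = (0.5198)² × 5.53 = 1.494 µW.

P ≈ 1.49 µW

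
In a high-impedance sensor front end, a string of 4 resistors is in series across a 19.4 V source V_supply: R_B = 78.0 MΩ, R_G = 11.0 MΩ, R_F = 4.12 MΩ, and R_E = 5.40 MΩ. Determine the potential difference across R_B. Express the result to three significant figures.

V ≈ 15.4 V

Total series resistance ΣR = 78.0 + 11.0 + 4.12 + 5.40 = 98.52 MΩ.
Voltage divider: V = V_supply · (78.00 / 98.52) = 19.4 × 0.7917 = 15.36 V.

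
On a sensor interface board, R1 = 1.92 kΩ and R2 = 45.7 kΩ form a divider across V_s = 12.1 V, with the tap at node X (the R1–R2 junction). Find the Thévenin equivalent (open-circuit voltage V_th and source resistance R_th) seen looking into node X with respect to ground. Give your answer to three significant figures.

With X open, the divider is unloaded: V_th = 12.1 × 45.7/47.62 = 11.61 V.
With V_s suppressed (replaced by a short), R_th = R1 ‖ R2 = (1.920 × 45.7)/(1.920 + 45.7) = 1.843 kΩ.

V_th ≈ 11.6 V, R_th ≈ 1.84 kΩ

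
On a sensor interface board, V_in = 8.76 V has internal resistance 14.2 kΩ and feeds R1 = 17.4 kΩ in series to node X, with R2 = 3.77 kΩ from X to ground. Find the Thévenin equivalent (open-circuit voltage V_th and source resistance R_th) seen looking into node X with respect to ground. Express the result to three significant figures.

V_th ≈ 0.934 V, R_th ≈ 3.37 kΩ

R1' = 14.2 + 17.4 = 31.60 kΩ (source resistance + R1).
V_th is the unloaded tap voltage: V_in · R2/(R1'+R2) = 8.76 × 0.1066 = 0.9337 V.
Looking into X with the source shorted: R_th = R1'·R2/(R1'+R2) = 31.60 × 3.77/35.37 = 3.368 kΩ.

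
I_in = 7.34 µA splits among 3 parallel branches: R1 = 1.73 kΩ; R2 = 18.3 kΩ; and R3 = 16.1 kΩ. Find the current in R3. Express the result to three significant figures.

ΣG = 1/1.73 + 1/18.3 + 1/16.1 = 0.6948.
Current divider: I(R3) = I_in · G_k/ΣG = 7.34 × (0.06211/0.6948) = 7.34 × 0.08940 = 0.6562 µA.

I ≈ 0.656 µA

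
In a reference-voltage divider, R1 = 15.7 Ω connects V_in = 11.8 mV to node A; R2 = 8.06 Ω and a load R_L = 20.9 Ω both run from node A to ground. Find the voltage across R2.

R2 ‖ R_L = (8.06 × 20.9)/(8.06 + 20.9) = 5.817 Ω.
Now apply the divider: V_out = 11.8 × 0.2703 = 3.190 mV.
(Unloaded it would be 4.00 mV; the load pulls it down.)

V_out ≈ 3.19 mV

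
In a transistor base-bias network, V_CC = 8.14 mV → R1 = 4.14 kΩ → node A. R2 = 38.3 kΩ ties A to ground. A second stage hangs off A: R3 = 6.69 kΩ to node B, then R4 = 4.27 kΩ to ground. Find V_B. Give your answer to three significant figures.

Node A sees R2 in parallel with the series input of stage 2, R3 + R4 = 10.96 kΩ.
Effective lower resistance at A: R2 ‖ 10.96 = 8.521 kΩ.
First divider: V_A = V_CC · 8.521/(4.14 + 8.521) = 5.478 mV.
Stage 2 is unloaded, so V_B = V_A · R4/(R3+R4) = 5.478 × 4.27/10.96 = 2.134 mV.

V_B ≈ 2.13 mV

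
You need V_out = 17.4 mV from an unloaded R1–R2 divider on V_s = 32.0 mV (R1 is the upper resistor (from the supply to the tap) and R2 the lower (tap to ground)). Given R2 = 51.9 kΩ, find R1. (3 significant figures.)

R1 ≈ 43.5 kΩ

The divider ratio is R2/(R1+R2) = 17.4/32.0 = 0.5437.
So R1 = R2 · (V_s/V_out − 1) = 51.9 × (32.0/17.4 − 1) = 51.9 × 0.8391 = 43.55 kΩ.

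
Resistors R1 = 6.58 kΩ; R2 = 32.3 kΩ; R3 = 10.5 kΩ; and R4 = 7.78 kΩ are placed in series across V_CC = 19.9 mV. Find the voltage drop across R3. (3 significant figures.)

Series total: ΣR = 6.58 + 32.3 + 10.5 + 7.78 = 57.16 kΩ.
V = V_CC · R/ΣR = 19.9 × 0.1837 = 3.656 mV.

V ≈ 3.66 mV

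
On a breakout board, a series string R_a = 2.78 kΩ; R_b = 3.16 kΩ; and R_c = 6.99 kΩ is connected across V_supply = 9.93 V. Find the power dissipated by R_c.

P ≈ 4.12 mW

Series current I = V_supply/ΣR = 9.93/12.93 = 0.7680 mA.
P(R_c) = I²·R_c = (0.7680)² × 6.99 = 4.123 mW.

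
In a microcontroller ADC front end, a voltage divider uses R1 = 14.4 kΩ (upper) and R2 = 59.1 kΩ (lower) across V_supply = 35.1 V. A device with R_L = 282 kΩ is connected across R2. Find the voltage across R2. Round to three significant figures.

R2 ‖ R_L = (59.1 × 282)/(59.1 + 282) = 48.86 kΩ.
Then V_out = V_supply · R2'/(R1 + R2') = 35.1 × 48.86/63.26 = 27.11 V.

V_out ≈ 27.1 V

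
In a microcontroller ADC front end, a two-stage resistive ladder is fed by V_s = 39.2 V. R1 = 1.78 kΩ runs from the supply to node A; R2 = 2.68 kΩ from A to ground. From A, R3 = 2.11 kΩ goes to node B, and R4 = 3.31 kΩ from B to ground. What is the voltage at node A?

Looking into the second stage from A: R3 + R4 = 5.420 kΩ appears in parallel with R2.
Effective lower resistance at A: R2 ‖ 5.420 = 1.793 kΩ.
So V_A = 39.2 × 0.5019 = 19.67 V.

V_A ≈ 19.7 V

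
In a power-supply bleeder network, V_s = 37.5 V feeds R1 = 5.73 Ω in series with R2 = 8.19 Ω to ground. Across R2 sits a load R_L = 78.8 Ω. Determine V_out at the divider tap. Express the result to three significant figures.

The load sits in parallel with R2, giving an effective lower resistance R2' = R2·R_L/(R2+R_L) = 7.419 Ω.
Voltage divider with the loaded lower leg: V_out = 37.5 × 7.419/(5.73 + 7.419) = 37.5 × 0.5642 = 21.16 V.
(Unloaded it would be 22.1 V; the load pulls it down.)

V_out ≈ 21.2 V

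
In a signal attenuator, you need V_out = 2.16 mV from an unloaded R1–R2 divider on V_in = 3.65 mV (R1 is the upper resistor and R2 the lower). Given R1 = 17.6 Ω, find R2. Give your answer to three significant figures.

The divider ratio is R2/(R1+R2) = 2.16/3.65 = 0.5918.
So R2 = R1 · V_out/(V_in − V_out) = 17.6 × 2.16/(3.65 − 2.16) = 17.6 × 1.450 = 25.51 Ω.

R2 ≈ 25.5 Ω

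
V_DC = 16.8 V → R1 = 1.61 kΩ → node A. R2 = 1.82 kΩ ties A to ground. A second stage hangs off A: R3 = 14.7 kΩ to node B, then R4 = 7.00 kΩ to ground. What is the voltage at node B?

Looking into the second stage from A: R3 + R4 = 21.70 kΩ appears in parallel with R2.
R2 ‖ (R3+R4) = 1.679 kΩ.
First divider: V_A = V_DC · 1.679/(1.61 + 1.679) = 8.577 V.
Then the unloaded second divider: V_B = V_A × R4/(R3+R4) = 8.577 × 0.3226 = 2.767 V.

V_B ≈ 2.77 V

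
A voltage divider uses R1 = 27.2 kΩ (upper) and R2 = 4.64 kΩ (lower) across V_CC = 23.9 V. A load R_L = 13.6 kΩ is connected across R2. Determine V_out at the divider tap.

R2 ‖ R_L = (4.64 × 13.6)/(4.64 + 13.6) = 3.460 kΩ.
Now apply the divider: V_out = 23.9 × 0.1128 = 2.697 V.

V_out ≈ 2.70 V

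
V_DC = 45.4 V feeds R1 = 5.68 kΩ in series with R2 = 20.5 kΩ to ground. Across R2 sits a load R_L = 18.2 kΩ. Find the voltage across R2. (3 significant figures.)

V_out ≈ 28.6 V

The load sits in parallel with R2, giving an effective lower resistance R2' = R2·R_L/(R2+R_L) = 9.641 kΩ.
Now apply the divider: V_out = 45.4 × 0.6293 = 28.57 V.
(Unloaded it would be 35.6 V; the load pulls it down.)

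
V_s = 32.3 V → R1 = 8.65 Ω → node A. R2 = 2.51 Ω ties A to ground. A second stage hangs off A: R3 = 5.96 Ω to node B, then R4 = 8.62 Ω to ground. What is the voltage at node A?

The second stage (R3 + R4 = 14.58 Ω) loads node A in parallel with R2.
R2 ‖ (R3+R4) = 2.141 Ω.
V_A = 32.3 × 2.141/(8.65 + 2.141) = 6.409 V.

V_A ≈ 6.41 V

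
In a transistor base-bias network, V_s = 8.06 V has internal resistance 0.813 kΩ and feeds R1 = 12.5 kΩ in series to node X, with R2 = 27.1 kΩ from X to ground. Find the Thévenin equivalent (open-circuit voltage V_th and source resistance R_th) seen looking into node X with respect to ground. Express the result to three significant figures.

V_th ≈ 5.40 V, R_th ≈ 8.93 kΩ

R1' = 0.813 + 12.5 = 13.31 kΩ (source resistance + R1).
Open-circuit (no load on X): V_th = V_s · R2/(R1' + R2) = 8.06 × 27.1/(13.31 + 27.1) = 5.405 V.
Looking into X with the source shorted: R_th = R1'·R2/(R1'+R2) = 13.31 × 27.1/40.41 = 8.927 kΩ.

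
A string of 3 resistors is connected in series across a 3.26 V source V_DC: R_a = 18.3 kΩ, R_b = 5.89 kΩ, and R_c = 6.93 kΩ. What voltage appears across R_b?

Total series resistance ΣR = 18.3 + 5.89 + 6.93 = 31.12 kΩ.
By the voltage-divider rule, V = 3.26 × 5.890/31.12 = 0.6170 V.

V ≈ 0.617 V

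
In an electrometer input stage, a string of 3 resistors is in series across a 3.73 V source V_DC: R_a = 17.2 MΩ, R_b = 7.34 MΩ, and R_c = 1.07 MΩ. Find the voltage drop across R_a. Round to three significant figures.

Total series resistance ΣR = 17.2 + 7.34 + 1.07 = 25.61 MΩ.
By the voltage-divider rule, V = 3.73 × 17.20/25.61 = 2.505 V.

V ≈ 2.51 V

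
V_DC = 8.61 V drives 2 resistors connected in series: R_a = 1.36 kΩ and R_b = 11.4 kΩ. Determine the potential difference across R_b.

ΣR = 1.36 + 11.4 = 12.76 kΩ.
Voltage divider: V = V_DC · (11.40 / 12.76) = 8.61 × 0.8934 = 7.692 V.

V ≈ 7.69 V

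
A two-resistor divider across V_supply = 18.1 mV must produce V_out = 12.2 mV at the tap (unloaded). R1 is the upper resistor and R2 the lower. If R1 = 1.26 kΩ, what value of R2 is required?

R2 ≈ 2.61 kΩ

V_out/V_supply = R2/(R1+R2) = 0.6740.
So R2 = R1 · V_out/(V_supply − V_out) = 1.26 × 12.2/(18.1 − 12.2) = 1.26 × 2.068 = 2.605 kΩ.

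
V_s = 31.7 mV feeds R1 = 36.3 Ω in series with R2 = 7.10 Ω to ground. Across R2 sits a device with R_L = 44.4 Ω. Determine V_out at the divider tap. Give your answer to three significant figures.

The load sits in parallel with R2, giving an effective lower resistance R2' = R2·R_L/(R2+R_L) = 6.121 Ω.
Voltage divider with the loaded lower leg: V_out = 31.7 × 6.121/(36.3 + 6.121) = 31.7 × 0.1443 = 4.574 mV.

V_out ≈ 4.57 mV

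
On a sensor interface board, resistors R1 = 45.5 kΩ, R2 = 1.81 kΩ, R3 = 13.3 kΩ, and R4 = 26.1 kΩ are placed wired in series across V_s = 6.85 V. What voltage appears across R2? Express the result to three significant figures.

ΣR = 45.5 + 1.81 + 13.3 + 26.1 = 86.71 kΩ.
V = V_s · R/ΣR = 6.85 × 0.02087 = 0.1430 V.

V ≈ 0.143 V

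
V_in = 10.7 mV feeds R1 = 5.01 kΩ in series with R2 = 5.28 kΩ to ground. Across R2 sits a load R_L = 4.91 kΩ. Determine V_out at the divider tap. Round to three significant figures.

V_out ≈ 3.60 mV

First combine the lower leg with the load: R2 ‖ R_L = 2.544 kΩ.
Then V_out = V_in · R2'/(R1 + R2') = 10.7 × 2.544/7.554 = 3.604 mV.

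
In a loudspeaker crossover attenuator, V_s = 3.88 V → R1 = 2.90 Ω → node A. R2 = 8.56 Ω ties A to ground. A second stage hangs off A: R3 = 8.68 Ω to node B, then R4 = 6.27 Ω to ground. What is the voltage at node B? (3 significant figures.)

The second stage (R3 + R4 = 14.95 Ω) loads node A in parallel with R2.
R2 ‖ (R3+R4) = 5.443 Ω.
First divider: V_A = V_s · 5.443/(2.90 + 5.443) = 2.531 V.
Stage 2 is unloaded, so V_B = V_A · R4/(R3+R4) = 2.531 × 6.27/14.95 = 1.062 V.

V_B ≈ 1.06 V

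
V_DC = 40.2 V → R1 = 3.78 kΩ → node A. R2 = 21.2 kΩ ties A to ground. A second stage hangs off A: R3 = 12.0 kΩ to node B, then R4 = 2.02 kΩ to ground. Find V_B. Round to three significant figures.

The second stage (R3 + R4 = 14.02 kΩ) loads node A in parallel with R2.
R2 ‖ (R3+R4) = 8.439 kΩ.
V_A = 40.2 × 8.439/(3.78 + 8.439) = 27.76 V.
Then the unloaded second divider: V_B = V_A × R4/(R3+R4) = 27.76 × 0.1441 = 4.000 V.

V_B ≈ 4.00 V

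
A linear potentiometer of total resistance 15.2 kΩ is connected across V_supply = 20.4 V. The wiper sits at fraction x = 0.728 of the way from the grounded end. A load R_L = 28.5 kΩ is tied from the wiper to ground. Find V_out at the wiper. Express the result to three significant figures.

The pot divides into 4.134 kΩ above the wiper and 11.07 kΩ below.
Lower segment in parallel with the load: 11.07 ‖ 28.5 = 7.971 kΩ.
V_out = 20.4 × 7.971/(4.134 + 7.971) = 13.43 V.

V_out ≈ 13.4 V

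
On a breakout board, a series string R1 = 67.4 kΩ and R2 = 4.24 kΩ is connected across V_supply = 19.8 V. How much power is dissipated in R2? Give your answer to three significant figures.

P ≈ 0.324 mW

The common current is I = 19.8/71.64 = 0.2764 mA.
V(R2) = I·R = 1.172 V; P = V·I = 1.172 × 0.2764 = 0.3239 mW.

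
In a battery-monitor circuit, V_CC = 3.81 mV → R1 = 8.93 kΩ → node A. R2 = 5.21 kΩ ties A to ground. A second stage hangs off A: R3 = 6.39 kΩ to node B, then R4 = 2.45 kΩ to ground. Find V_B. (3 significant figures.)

Looking into the second stage from A: R3 + R4 = 8.840 kΩ appears in parallel with R2.
Effective lower resistance at A: R2 ‖ 8.840 = 3.278 kΩ.
First divider: V_A = V_CC · 3.278/(8.93 + 3.278) = 1.023 mV.
V_B = V_A × 0.2771 = 0.2835 mV.

V_B ≈ 0.284 mV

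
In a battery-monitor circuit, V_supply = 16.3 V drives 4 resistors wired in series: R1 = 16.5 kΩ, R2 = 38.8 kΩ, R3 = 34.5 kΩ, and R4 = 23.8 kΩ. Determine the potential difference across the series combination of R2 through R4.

V ≈ 13.9 V

Series total: ΣR = 16.5 + 38.8 + 34.5 + 23.8 = 113.6 kΩ.
R_{R2..R4} = 38.8 + 34.5 + 23.8 = 97.10 kΩ.
Voltage divider: V = V_supply · (97.10 / 113.6) = 16.3 × 0.8548 = 13.93 V.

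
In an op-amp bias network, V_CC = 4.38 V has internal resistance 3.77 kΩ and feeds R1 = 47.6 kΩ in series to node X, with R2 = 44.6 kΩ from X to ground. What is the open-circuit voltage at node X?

V_th ≈ 2.04 V

R1' = 3.77 + 47.6 = 51.37 kΩ (source resistance + R1).
With X open, the divider is unloaded: V_th = 4.38 × 44.6/95.97 = 2.036 V.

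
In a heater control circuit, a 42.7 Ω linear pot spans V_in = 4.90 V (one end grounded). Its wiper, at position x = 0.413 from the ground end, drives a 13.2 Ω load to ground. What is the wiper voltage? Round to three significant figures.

Lower segment x·R_p = 17.64 Ω; upper segment (1−x)·R_p = 25.06 Ω.
(x·R_p) ‖ R_L = 7.549 Ω.
Then V_out = V_in · 7.549/(25.06 + 7.549) = 1.134 V.
(Unloaded: V_out = x·V_in = 2.02 V.)

V_out ≈ 1.13 V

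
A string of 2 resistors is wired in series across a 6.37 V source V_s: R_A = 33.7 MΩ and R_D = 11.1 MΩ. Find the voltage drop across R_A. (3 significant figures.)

Total series resistance ΣR = 33.7 + 11.1 = 44.80 MΩ.
By the voltage-divider rule, V = 6.37 × 33.70/44.80 = 4.792 V.

V ≈ 4.79 V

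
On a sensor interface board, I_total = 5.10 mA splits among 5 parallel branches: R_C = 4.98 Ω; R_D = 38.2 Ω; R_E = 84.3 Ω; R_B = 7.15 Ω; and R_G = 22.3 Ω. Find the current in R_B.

I ≈ 1.68 mA

Total conductance ΣG = 1/4.98 + 1/38.2 + 1/84.3 + 1/7.15 + 1/22.3 = 0.4235 (units of 1/Ω).
R_B takes the fraction G_k/ΣG = 0.1399/0.4235 = 0.3302, so I = 5.10 × 0.3302 = 1.684 mA.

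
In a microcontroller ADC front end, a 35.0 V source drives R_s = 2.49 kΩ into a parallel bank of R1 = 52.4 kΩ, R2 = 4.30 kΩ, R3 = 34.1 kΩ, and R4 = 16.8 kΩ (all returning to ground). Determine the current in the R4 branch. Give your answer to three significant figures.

I ≈ 1.13 mA

Equivalent of the parallel group: R_p = 2.937 kΩ.
Node voltage V_A = V_s · R_p/(R_s + R_p) = 35.0 × 0.5412 = 18.94 V.
I(R4) = V_A / R4 = 18.94/16.8 = 1.127 mA.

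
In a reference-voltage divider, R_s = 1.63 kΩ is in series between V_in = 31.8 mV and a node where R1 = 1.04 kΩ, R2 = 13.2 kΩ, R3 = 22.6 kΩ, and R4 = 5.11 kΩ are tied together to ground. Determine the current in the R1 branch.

Combine the parallel branches: R_p = (1/1.04 + 1/13.2 + 1/22.6 + 1/5.11)⁻¹ = 0.7829 kΩ.
Node voltage V_A = V_in · R_p/(R_s + R_p) = 31.8 × 0.3245 = 10.32 mV.
I(R1) = V_A / R1 = 10.32/1.04 = 9.921 µA.

I ≈ 9.92 µA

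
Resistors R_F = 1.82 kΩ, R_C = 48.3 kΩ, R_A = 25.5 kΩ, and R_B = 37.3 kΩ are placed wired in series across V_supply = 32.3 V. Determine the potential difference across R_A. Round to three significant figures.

V ≈ 7.29 V

Series total: ΣR = 1.82 + 48.3 + 25.5 + 37.3 = 112.9 kΩ.
Voltage divider: V = V_supply · (25.50 / 112.9) = 32.3 × 0.2258 = 7.294 V.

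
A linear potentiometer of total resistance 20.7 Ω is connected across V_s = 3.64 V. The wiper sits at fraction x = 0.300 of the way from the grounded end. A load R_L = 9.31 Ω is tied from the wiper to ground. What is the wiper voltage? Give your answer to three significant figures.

The pot divides into 14.49 Ω above the wiper and 6.210 Ω below.
Lower segment in parallel with the load: 6.210 ‖ 9.31 = 3.725 Ω.
Then V_out = V_s · 3.725/(14.49 + 3.725) = 0.7444 V.

V_out ≈ 0.744 V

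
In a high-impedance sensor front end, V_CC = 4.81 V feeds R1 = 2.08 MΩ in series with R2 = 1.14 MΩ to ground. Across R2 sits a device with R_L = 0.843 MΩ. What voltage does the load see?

R2 ‖ R_L = (1.14 × 0.843)/(1.14 + 0.843) = 0.4846 MΩ.
Then V_out = V_CC · R2'/(R1 + R2') = 4.81 × 0.4846/2.565 = 0.9089 V.
(Unloaded it would be 1.70 V; the load pulls it down.)

V_out ≈ 0.909 V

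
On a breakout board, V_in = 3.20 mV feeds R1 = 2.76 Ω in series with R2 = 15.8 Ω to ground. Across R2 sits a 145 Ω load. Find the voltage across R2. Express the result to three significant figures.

V_out ≈ 2.68 mV

The load sits in parallel with R2, giving an effective lower resistance R2' = R2·R_L/(R2+R_L) = 14.25 Ω.
Now apply the divider: V_out = 3.20 × 0.8377 = 2.681 mV.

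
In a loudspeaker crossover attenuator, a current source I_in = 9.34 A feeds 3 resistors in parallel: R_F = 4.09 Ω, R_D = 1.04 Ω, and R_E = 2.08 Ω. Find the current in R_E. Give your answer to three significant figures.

I ≈ 2.66 A

Total conductance ΣG = 1/4.09 + 1/1.04 + 1/2.08 = 1.687 (units of 1/Ω).
By the current-divider rule, I = I_in · G_k/ΣG = 9.34 × 0.2850 = 2.662 A.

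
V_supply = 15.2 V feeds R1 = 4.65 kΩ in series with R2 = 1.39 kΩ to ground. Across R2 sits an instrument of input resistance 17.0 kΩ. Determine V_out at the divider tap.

V_out ≈ 3.29 V

First combine the lower leg with the load: R2 ‖ R_L = 1.285 kΩ.
Voltage divider with the loaded lower leg: V_out = 15.2 × 1.285/(4.65 + 1.285) = 15.2 × 0.2165 = 3.291 V.
(Unloaded it would be 3.50 V; the load pulls it down.)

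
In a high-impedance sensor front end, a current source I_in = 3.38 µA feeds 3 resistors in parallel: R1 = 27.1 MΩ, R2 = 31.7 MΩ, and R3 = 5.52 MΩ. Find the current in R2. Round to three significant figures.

ΣG = 1/27.1 + 1/31.7 + 1/5.52 = 0.2496.
Current divider: I(R2) = I_in · G_k/ΣG = 3.38 × (0.03155/0.2496) = 3.38 × 0.1264 = 0.4272 µA.

I ≈ 0.427 µA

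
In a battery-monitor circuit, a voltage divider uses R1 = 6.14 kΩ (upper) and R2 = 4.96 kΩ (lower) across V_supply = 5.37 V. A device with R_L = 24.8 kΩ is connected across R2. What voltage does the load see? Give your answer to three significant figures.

First combine the lower leg with the load: R2 ‖ R_L = 4.133 kΩ.
Voltage divider with the loaded lower leg: V_out = 5.37 × 4.133/(6.14 + 4.133) = 5.37 × 0.4023 = 2.161 V.
(Unloaded it would be 2.40 V; the load pulls it down.)

V_out ≈ 2.16 V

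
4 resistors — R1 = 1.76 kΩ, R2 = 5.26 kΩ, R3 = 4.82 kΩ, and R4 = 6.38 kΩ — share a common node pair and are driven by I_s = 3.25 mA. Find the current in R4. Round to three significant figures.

I ≈ 0.454 mA

ΣG = 1/1.76 + 1/5.26 + 1/4.82 + 1/6.38 = 1.123.
Current divider: I(R4) = I_s · G_k/ΣG = 3.25 × (0.1567/1.123) = 3.25 × 0.1396 = 0.4538 mA.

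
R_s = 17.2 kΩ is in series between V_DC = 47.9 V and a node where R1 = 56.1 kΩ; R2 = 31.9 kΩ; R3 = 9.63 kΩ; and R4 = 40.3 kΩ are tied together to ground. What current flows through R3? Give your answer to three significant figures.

Combine the parallel branches: R_p = (1/56.1 + 1/31.9 + 1/9.63 + 1/40.3)⁻¹ = 5.623 kΩ.
Node voltage V_A = V_DC · R_p/(R_s + R_p) = 47.9 × 0.2464 = 11.80 V.
I(R3) = V_A / R3 = 11.80/9.63 = 1.226 mA.

I ≈ 1.23 mA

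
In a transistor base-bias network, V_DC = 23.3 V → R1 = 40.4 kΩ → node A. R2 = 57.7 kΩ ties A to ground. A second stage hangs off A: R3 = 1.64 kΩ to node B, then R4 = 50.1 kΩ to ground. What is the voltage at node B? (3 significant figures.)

V_B ≈ 9.09 V

Looking into the second stage from A: R3 + R4 = 51.74 kΩ appears in parallel with R2.
Effective lower resistance at A: R2 ‖ 51.74 = 27.28 kΩ.
So V_A = 23.3 × 0.4031 = 9.391 V.
Then the unloaded second divider: V_B = V_A × R4/(R3+R4) = 9.391 × 0.9683 = 9.094 V.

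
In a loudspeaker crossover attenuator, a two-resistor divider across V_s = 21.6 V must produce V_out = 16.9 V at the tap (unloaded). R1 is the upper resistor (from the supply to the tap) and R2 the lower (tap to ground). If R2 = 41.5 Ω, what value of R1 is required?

R1 ≈ 11.5 Ω

Required fraction k = V_out/V_s = 0.7824.
R1 = R2·(1/k − 1) = 41.5 × 0.2781 = 11.54 Ω.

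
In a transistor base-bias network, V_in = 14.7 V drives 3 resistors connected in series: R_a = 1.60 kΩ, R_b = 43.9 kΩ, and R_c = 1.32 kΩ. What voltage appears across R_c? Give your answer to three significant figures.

V ≈ 0.414 V

Series total: ΣR = 1.60 + 43.9 + 1.32 = 46.82 kΩ.
V = V_in · R/ΣR = 14.7 × 0.02819 = 0.4144 V.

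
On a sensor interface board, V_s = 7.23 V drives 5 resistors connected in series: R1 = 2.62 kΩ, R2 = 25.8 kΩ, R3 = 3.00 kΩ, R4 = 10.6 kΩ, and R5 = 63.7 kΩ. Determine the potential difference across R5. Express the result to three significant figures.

V ≈ 4.36 V

ΣR = 2.62 + 25.8 + 3.00 + 10.6 + 63.7 = 105.7 kΩ.
V = V_s · R/ΣR = 7.23 × 0.6025 = 4.356 V.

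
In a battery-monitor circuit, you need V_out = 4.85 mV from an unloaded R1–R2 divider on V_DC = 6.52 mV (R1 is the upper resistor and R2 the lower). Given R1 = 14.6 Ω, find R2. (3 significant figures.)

V_out/V_DC = R2/(R1+R2) = 0.7439.
So R2 = R1 · V_out/(V_DC − V_out) = 14.6 × 4.85/(6.52 − 4.85) = 14.6 × 2.904 = 42.40 Ω.

R2 ≈ 42.4 Ω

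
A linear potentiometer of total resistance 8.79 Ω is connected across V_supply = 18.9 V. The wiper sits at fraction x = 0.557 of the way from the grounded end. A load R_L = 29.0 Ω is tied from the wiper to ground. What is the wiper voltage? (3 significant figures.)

V_out ≈ 9.79 V

Split the track: R_lower = x·R_p = 4.896 Ω, R_upper = (1−x)·R_p = 3.894 Ω.
R_L loads the lower segment: effective lower R = 4.189 Ω.
Then V_out = V_supply · 4.189/(3.894 + 4.189) = 9.795 V.
(Unloaded: V_out = x·V_supply = 10.5 V.)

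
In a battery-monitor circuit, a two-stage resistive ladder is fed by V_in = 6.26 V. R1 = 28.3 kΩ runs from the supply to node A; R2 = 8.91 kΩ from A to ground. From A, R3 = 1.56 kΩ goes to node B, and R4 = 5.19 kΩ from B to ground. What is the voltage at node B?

V_B ≈ 0.575 V

Node A sees R2 in parallel with the series input of stage 2, R3 + R4 = 6.750 kΩ.
R2 ‖ (R3+R4) = 3.841 kΩ.
So V_A = 6.26 × 0.1195 = 0.7480 V.
Then the unloaded second divider: V_B = V_A × R4/(R3+R4) = 0.7480 × 0.7689 = 0.5751 V.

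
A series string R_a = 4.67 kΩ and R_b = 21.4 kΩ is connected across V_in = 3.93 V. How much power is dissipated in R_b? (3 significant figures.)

The common current is I = 3.93/26.07 = 0.1507 mA.
V(R_b) = I·R = 3.226 V; P = V·I = 3.226 × 0.1507 = 0.4863 mW.

P ≈ 0.486 mW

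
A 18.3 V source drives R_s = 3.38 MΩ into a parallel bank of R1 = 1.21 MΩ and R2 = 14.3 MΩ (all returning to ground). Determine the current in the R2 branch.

Combine the parallel branches: R_p = (1/1.21 + 1/14.3)⁻¹ = 1.116 MΩ.
Node voltage V_A = V_DC · R_p/(R_s + R_p) = 18.3 × 0.2482 = 4.541 V.
Branch current I = V_A/R2 = 4.541/14.3 = 0.3176 µA.

I ≈ 0.318 µA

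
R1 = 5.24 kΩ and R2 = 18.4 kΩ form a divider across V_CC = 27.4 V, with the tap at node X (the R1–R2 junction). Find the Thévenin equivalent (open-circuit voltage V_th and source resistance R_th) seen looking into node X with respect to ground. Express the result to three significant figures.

V_th ≈ 21.3 V, R_th ≈ 4.08 kΩ

V_th is the unloaded tap voltage: V_CC · R2/(R1+R2) = 27.4 × 0.7783 = 21.33 V.
Looking into X with the source shorted: R_th = R1·R2/(R1+R2) = 5.240 × 18.4/23.64 = 4.079 kΩ.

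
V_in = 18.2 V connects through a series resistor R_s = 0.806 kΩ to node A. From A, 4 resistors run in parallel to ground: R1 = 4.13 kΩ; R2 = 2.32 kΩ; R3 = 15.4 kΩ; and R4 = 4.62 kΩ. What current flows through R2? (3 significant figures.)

Equivalent of the parallel group: R_p = 1.048 kΩ.
V_A by voltage divider: V_A = 18.2 × 1.048/(0.806 + 1.048) = 10.29 V.
Branch current I = V_A/R2 = 10.29/2.32 = 4.434 mA.
(Equivalently: I_total = 9.819 mA, then current-divider fraction G_k/ΣG = 0.4516.)

I ≈ 4.43 mA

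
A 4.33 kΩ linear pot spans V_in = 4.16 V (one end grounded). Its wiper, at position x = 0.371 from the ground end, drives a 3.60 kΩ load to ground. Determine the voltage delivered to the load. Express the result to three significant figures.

V_out ≈ 1.21 V

Lower segment x·R_p = 1.606 kΩ; upper segment (1−x)·R_p = 2.724 kΩ.
R_L loads the lower segment: effective lower R = 1.111 kΩ.
V_out = 4.16 × 1.111/(2.724 + 1.111) = 1.205 V.
(Unloaded: V_out = x·V_in = 1.54 V.)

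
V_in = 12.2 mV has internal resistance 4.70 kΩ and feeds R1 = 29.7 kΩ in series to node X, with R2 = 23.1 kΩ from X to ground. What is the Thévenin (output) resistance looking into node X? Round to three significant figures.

R1' = 4.70 + 29.7 = 34.40 kΩ (source resistance + R1).
Zeroing V_in shorts the top of R1' to ground, so R_th = R1' ‖ R2 = 13.82 kΩ.

R_th ≈ 13.8 kΩ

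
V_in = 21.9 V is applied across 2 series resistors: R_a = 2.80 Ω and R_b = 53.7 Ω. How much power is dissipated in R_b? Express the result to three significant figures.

Series current I = V_in/ΣR = 21.9/56.50 = 0.3876 A.
P = I²R = 0.1502 × 53.7 = 8.068 W.

P ≈ 8.07 W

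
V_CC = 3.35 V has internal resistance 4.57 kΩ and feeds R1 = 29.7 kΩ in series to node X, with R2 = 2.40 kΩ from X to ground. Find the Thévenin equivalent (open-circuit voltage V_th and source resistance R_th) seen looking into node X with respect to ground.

V_th ≈ 0.219 V, R_th ≈ 2.24 kΩ

R1' = 4.57 + 29.7 = 34.27 kΩ (source resistance + R1).
Open-circuit (no load on X): V_th = V_CC · R2/(R1' + R2) = 3.35 × 2.40/(34.27 + 2.40) = 0.2193 V.
With V_CC suppressed (replaced by a short), R_th = R1' ‖ R2 = (34.27 × 2.40)/(34.27 + 2.40) = 2.243 kΩ.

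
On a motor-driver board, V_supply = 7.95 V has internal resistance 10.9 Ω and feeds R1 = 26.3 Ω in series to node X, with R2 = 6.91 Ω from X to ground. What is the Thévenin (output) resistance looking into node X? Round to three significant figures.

R1' = 10.9 + 26.3 = 37.20 Ω (source resistance + R1).
With V_supply suppressed (replaced by a short), R_th = R1' ‖ R2 = (37.20 × 6.91)/(37.20 + 6.91) = 5.828 Ω.

R_th ≈ 5.83 Ω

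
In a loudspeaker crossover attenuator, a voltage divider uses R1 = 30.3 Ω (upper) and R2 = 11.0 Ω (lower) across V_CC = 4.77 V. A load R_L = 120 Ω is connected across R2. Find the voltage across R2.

V_out ≈ 1.19 V

First combine the lower leg with the load: R2 ‖ R_L = 10.08 Ω.
Voltage divider with the loaded lower leg: V_out = 4.77 × 10.08/(30.3 + 10.08) = 4.77 × 0.2496 = 1.190 V.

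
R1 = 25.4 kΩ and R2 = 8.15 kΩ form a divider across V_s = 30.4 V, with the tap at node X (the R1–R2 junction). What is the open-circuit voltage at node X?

V_th ≈ 7.38 V

Open-circuit (no load on X): V_th = V_s · R2/(R1 + R2) = 30.4 × 8.15/(25.40 + 8.15) = 7.385 V.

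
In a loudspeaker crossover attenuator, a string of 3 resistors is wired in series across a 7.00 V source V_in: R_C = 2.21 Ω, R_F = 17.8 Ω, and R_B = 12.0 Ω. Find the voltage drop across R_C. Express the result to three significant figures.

V ≈ 0.483 V

Series total: ΣR = 2.21 + 17.8 + 12.0 = 32.01 Ω.
V = V_in · R/ΣR = 7.00 × 0.06904 = 0.4833 V.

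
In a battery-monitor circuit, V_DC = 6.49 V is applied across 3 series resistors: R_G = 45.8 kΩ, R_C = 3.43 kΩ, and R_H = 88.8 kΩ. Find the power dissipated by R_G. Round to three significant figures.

P ≈ 0.101 mW

ΣR = 138.0 kΩ → I = 6.49/138.0 = 0.04702 mA.
V(R_G) = I·R = 2.153 V; P = V·I = 2.153 × 0.04702 = 0.1013 mW.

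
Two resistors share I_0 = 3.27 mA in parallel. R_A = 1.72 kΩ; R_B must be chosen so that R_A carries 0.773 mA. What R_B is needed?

In a two-way split, I_A/I_0 = R_B/(R_A + R_B).
With f = 0.2364, R_B = R_A · f/(1−f) = 1.72 × 0.3096 = 0.5325 kΩ.

R_B ≈ 0.532 kΩ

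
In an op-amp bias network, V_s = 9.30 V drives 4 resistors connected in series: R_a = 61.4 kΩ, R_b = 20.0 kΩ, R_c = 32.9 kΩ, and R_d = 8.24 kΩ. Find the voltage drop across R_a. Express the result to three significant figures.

V ≈ 4.66 V

ΣR = 61.4 + 20.0 + 32.9 + 8.24 = 122.5 kΩ.
By the voltage-divider rule, V = 9.30 × 61.40/122.5 = 4.660 V.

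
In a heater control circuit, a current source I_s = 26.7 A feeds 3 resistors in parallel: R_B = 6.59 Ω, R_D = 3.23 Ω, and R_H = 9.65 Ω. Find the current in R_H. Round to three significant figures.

I ≈ 4.90 A

Total conductance ΣG = 1/6.59 + 1/3.23 + 1/9.65 = 0.5650 (units of 1/Ω).
By the current-divider rule, I = I_s · G_k/ΣG = 26.7 × 0.1834 = 4.897 A.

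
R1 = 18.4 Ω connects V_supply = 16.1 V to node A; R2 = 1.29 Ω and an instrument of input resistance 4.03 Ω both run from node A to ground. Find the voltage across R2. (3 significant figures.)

First combine the lower leg with the load: R2 ‖ R_L = 0.9772 Ω.
Voltage divider with the loaded lower leg: V_out = 16.1 × 0.9772/(18.4 + 0.9772) = 16.1 × 0.05043 = 0.8119 V.

V_out ≈ 0.812 V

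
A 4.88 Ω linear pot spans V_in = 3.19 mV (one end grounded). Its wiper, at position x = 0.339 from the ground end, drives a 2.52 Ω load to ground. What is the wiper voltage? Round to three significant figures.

Split the track: R_lower = x·R_p = 1.654 Ω, R_upper = (1−x)·R_p = 3.226 Ω.
Lower segment in parallel with the load: 1.654 ‖ 2.52 = 0.9987 Ω.
Then V_out = V_in · 0.9987/(3.226 + 0.9987) = 0.7542 mV.
(Unloaded: V_out = x·V_in = 1.08 mV.)

V_out ≈ 0.754 mV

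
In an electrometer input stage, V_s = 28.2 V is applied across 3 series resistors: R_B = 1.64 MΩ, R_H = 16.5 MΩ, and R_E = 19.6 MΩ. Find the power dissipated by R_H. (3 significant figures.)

Series current I = V_s/ΣR = 28.2/37.74 = 0.7472 µA.
V(R_H) = I·R = 12.33 V; P = V·I = 12.33 × 0.7472 = 9.213 µW.

P ≈ 9.21 µW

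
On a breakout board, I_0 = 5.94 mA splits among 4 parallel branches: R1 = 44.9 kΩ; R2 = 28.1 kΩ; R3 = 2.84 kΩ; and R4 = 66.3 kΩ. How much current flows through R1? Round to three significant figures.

ΣG = 1/44.9 + 1/28.1 + 1/2.84 + 1/66.3 = 0.4251.
By the current-divider rule, I = I_0 · G_k/ΣG = 5.94 × 0.05240 = 0.3112 mA.

I ≈ 0.311 mA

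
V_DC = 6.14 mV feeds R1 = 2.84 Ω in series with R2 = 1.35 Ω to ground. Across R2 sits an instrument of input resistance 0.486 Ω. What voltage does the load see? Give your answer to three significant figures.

V_out ≈ 0.686 mV

R2 ‖ R_L = (1.35 × 0.486)/(1.35 + 0.486) = 0.3574 Ω.
Voltage divider with the loaded lower leg: V_out = 6.14 × 0.3574/(2.84 + 0.3574) = 6.14 × 0.1118 = 0.6862 mV.
(Unloaded it would be 1.98 mV; the load pulls it down.)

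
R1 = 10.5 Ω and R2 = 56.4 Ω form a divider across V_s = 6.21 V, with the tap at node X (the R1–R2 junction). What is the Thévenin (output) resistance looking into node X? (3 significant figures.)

R_th ≈ 8.85 Ω

With V_s suppressed (replaced by a short), R_th = R1 ‖ R2 = (10.50 × 56.4)/(10.50 + 56.4) = 8.852 Ω.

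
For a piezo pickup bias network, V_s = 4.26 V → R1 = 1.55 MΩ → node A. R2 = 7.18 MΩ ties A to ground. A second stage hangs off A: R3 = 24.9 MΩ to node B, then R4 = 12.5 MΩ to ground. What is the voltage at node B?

V_B ≈ 1.13 V

Node A sees R2 in parallel with the series input of stage 2, R3 + R4 = 37.40 MΩ.
R2 ‖ (R3+R4) = 6.024 MΩ.
So V_A = 4.26 × 0.7953 = 3.388 V.
V_B = V_A × 0.3342 = 1.132 V.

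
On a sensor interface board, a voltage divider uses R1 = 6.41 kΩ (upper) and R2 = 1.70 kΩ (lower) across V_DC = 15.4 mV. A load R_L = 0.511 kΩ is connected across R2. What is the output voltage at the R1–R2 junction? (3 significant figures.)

V_out ≈ 0.889 mV

The load sits in parallel with R2, giving an effective lower resistance R2' = R2·R_L/(R2+R_L) = 0.3929 kΩ.
Now apply the divider: V_out = 15.4 × 0.05775 = 0.8894 mV.
(Unloaded it would be 3.23 mV; the load pulls it down.)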